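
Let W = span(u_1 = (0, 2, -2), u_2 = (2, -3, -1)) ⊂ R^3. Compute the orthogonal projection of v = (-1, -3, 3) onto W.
proj_W(v) = (-1/3, -8/3, 10/3)

Set up U = [u_1 | ... | u_2] ∈ R^(3×2). The projector onto W = col(U) is P = U (U^T U)^(-1) U^T.
Compute U^T U =
  [8, -4]
  [-4, 14],
and U^T v = (-12, 4).
Solve U^T U · c = U^T v for the coefficients: c = (-19/12, -1/6). The projection is proj_W(v) = U c.
Check: (v - proj_W(v)) · u_1 = 0  (should be 0).
Check: (v - proj_W(v)) · u_2 = 0  (should be 0).
Result: proj_W(v) = (-1/3, -8/3, 10/3).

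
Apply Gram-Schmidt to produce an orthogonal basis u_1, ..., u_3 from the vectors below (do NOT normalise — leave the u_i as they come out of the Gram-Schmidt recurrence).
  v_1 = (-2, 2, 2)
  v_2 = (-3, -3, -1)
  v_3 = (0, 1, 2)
Orthogonal basis:
  u_1 = (-2, 2, 2)
  u_2 = (-10/3, -8/3, -2/3)
  u_3 = (2/7, -4/7, 6/7)

Apply the Gram-Schmidt recurrence
  u_1 = v_1
  u_i = v_i − Σ_{j<i} ((v_i · u_j) / (u_j · u_j)) · u_j.

Step by step this gives:
  u_1 = (-2, 2, 2)
  u_2 = (-10/3, -8/3, -2/3)
  u_3 = (2/7, -4/7, 6/7)

Orthogonality check:
  u_2 · u_1 = 0 (should be 0)
  u_3 · u_1 = 0 (should be 0)
  u_3 · u_2 = 0 (should be 0)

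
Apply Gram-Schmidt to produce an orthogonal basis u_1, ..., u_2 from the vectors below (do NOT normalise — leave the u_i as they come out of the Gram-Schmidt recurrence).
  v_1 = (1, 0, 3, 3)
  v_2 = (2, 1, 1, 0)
Orthogonal basis:
  u_1 = (1, 0, 3, 3)
  u_2 = (33/19, 1, 4/19, -15/19)

Apply the Gram-Schmidt recurrence
  u_1 = v_1
  u_i = v_i − Σ_{j<i} ((v_i · u_j) / (u_j · u_j)) · u_j.

Step by step this gives:
  u_1 = (1, 0, 3, 3)
  u_2 = (33/19, 1, 4/19, -15/19)

Orthogonality check:
  u_2 · u_1 = 0 (should be 0)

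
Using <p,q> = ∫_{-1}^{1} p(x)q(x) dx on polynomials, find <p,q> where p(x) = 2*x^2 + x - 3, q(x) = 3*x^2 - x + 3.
<p,q> = -274/15

Expand the product: p(x)·q(x) = 6*x^4 + x^3 - 4*x^2 + 6*x - 9.
∫_{-1}^{1} of each monomial x^k gives [2/(k+1) if k even, 0 if k odd]. Integrating term-by-term (or equivalently evaluating the antiderivative F(x) = 6*x^5/5 + x^4/4 - 4*x^3/3 + 3*x^2 - 9*x at the endpoints):
  F(1) − F(−1) = -353/60 − (743/60) = -274/15.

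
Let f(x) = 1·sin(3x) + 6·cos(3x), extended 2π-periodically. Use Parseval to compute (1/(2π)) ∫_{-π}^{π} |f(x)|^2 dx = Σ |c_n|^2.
Σ |c_n|^2 = 37/2

Expand |f|^2 and use orthogonality of {sin(nx), cos(mx)} on [-π, π]:
  ∫_{-π}^{π} sin(nx)^2 dx = π, ∫ cos(mx)^2 dx = π, and cross terms integrate to 0.
So ∫_{-π}^{π} f(x)^2 dx = 1^2 · π + 6^2 · π = (1 + 36)π.
Divide by 2π: (1 + 36)/2 = 37/2.
By Parseval, this equals Σ |c_n|^2.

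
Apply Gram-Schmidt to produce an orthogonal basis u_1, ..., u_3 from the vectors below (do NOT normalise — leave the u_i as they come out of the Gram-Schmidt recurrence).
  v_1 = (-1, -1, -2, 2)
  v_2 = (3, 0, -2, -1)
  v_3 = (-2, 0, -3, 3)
Orthogonal basis:
  u_1 = (-1, -1, -2, 2)
  u_2 = (29/10, -1/10, -11/5, -4/5)
  u_3 = (-37/139, 193/139, -63/139, 15/139)

Apply the Gram-Schmidt recurrence
  u_1 = v_1
  u_i = v_i − Σ_{j<i} ((v_i · u_j) / (u_j · u_j)) · u_j.

Step by step this gives:
  u_1 = (-1, -1, -2, 2)
  u_2 = (29/10, -1/10, -11/5, -4/5)
  u_3 = (-37/139, 193/139, -63/139, 15/139)

Orthogonality check:
  u_2 · u_1 = 0 (should be 0)
  u_3 · u_1 = 0 (should be 0)
  u_3 · u_2 = 0 (should be 0)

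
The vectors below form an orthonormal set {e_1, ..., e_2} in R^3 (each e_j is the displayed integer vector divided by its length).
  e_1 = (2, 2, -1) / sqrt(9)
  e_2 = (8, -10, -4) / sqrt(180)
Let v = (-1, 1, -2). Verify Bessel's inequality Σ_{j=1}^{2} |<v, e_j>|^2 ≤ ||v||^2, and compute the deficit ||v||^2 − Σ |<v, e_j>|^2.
Σ |<v, e_j>|^2 = 1; ||v||^2 = 6; deficit = 5

Write each e_j = u_j / sqrt(<u_j, u_j>) where u_j is the displayed integer vector. Then <v, e_j> = <v, u_j> / sqrt(<u_j, u_j>), so |<v, e_j>|^2 = <v, u_j>^2 / <u_j, u_j>.
Coefficients: <v, e_1> = 2/sqrt(9), <v, e_2> = -10/sqrt(180).
Square and sum: Σ |<v, e_j>|^2 = 1.
Compute ||v||^2 = v·v = 6.
Deficit = 6 − 1 = 5 ≥ 0, confirming Bessel's inequality. (The deficit equals ||v − Σ <v,e_j> e_j||^2, the squared distance from v to span{e_j}.)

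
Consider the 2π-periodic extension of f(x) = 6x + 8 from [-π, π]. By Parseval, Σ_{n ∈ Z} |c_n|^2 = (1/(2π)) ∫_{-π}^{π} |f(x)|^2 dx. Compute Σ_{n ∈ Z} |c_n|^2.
Σ |c_n|^2 = 12π^2 + 64

Expand and integrate term by term over [-π, π]:
  ∫ (6x)^2 dx = 36·(2π^3/3); ∫ 2·6·(8)·x dx = 0 (odd integrand); ∫ 8^2 dx = 64·2π.
So (1/(2π)) ∫_{-π}^{π} (6x + 8)^2 dx = 36π^2/3 + 64 = 12π^2 + 64.
Parseval ⇒ Σ |c_n|^2 = 12π^2 + 64.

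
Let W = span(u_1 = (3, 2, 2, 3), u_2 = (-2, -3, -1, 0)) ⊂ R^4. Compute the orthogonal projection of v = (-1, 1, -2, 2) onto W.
proj_W(v) = (1/42, -8/21, 2/21, 1/2)

Set up U = [u_1 | ... | u_2] ∈ R^(4×2). The projector onto W = col(U) is P = U (U^T U)^(-1) U^T.
Compute U^T U =
  [26, -14]
  [-14, 14],
and U^T v = (1, 1).
Solve U^T U · c = U^T v for the coefficients: c = (1/6, 5/21). The projection is proj_W(v) = U c.
Check: (v - proj_W(v)) · u_1 = 0  (should be 0).
Check: (v - proj_W(v)) · u_2 = 0  (should be 0).
Result: proj_W(v) = (1/42, -8/21, 2/21, 1/2).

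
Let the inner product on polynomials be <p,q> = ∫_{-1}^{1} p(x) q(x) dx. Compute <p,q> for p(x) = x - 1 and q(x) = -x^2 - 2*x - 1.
<p,q> = 4/3

Expand the product: p(x)·q(x) = -x^3 - x^2 + x + 1.
∫_{-1}^{1} of each monomial x^k gives [2/(k+1) if k even, 0 if k odd]. Integrating term-by-term (or equivalently evaluating the antiderivative F(x) = -x^4/4 - x^3/3 + x^2/2 + x at the endpoints):
  F(1) − F(−1) = 11/12 − (-5/12) = 4/3.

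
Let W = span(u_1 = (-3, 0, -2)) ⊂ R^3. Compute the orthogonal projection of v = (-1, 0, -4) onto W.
proj_W(v) = (-33/13, 0, -22/13)

Set up U = [u_1 | ... | u_1] ∈ R^(3×1). The projector onto W = col(U) is P = U (U^T U)^(-1) U^T.
Compute U^T U =
  [13],
and U^T v = (11).
Solve U^T U · c = U^T v for the coefficients: c = (11/13). The projection is proj_W(v) = U c.
Check: (v - proj_W(v)) · u_1 = 0  (should be 0).
Result: proj_W(v) = (-33/13, 0, -22/13).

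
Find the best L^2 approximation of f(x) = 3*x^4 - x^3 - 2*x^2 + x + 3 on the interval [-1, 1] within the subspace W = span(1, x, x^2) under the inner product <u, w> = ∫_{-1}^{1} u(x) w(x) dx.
g(x) = 4*x^2/7 + 2*x/5 + 96/35

The best approximation g ∈ W is the orthogonal projection of f onto W. Writing g = a_0 + a_1 x + a_2 x^2, the coefficients solve the normal equations G · a = b where
  G_{ij} = <φ_i, φ_j> and b_i = <f, φ_i>, with φ_0 = 1, φ_1 = x, φ_2 = x^2.
G =
  [2, 0, 2/3]
  [0, 2/3, 0]
  [2/3, 0, 2/5],
b = (88/15, 4/15, 72/35).
Solving gives a_0 = 96/35, a_1 = 2/5, a_2 = 4/7, so
  g(x) = 4*x^2/7 + 2*x/5 + 96/35.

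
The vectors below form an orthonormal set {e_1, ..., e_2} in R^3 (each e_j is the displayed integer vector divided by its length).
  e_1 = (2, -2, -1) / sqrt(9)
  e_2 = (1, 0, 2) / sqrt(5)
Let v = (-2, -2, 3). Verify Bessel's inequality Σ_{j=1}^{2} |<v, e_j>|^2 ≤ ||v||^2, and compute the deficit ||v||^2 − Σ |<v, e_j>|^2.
Σ |<v, e_j>|^2 = 21/5; ||v||^2 = 17; deficit = 64/5

Write each e_j = u_j / sqrt(<u_j, u_j>) where u_j is the displayed integer vector. Then <v, e_j> = <v, u_j> / sqrt(<u_j, u_j>), so |<v, e_j>|^2 = <v, u_j>^2 / <u_j, u_j>.
Coefficients: <v, e_1> = -3/sqrt(9), <v, e_2> = 4/sqrt(5).
Square and sum: Σ |<v, e_j>|^2 = 21/5.
Compute ||v||^2 = v·v = 17.
Deficit = 17 − 21/5 = 64/5 ≥ 0, confirming Bessel's inequality. (The deficit equals ||v − Σ <v,e_j> e_j||^2, the squared distance from v to span{e_j}.)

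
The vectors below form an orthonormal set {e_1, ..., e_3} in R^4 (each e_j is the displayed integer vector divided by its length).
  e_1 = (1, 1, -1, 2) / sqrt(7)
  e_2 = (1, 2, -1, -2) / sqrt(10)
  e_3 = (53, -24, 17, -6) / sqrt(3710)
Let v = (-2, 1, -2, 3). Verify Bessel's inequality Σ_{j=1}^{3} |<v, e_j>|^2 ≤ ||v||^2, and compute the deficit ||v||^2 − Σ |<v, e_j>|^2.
Σ |<v, e_j>|^2 = 929/53; ||v||^2 = 18; deficit = 25/53

Write each e_j = u_j / sqrt(<u_j, u_j>) where u_j is the displayed integer vector. Then <v, e_j> = <v, u_j> / sqrt(<u_j, u_j>), so |<v, e_j>|^2 = <v, u_j>^2 / <u_j, u_j>.
Coefficients: <v, e_1> = 7/sqrt(7), <v, e_2> = -4/sqrt(10), <v, e_3> = -182/sqrt(3710).
Square and sum: Σ |<v, e_j>|^2 = 929/53.
Compute ||v||^2 = v·v = 18.
Deficit = 18 − 929/53 = 25/53 ≥ 0, confirming Bessel's inequality. (The deficit equals ||v − Σ <v,e_j> e_j||^2, the squared distance from v to span{e_j}.)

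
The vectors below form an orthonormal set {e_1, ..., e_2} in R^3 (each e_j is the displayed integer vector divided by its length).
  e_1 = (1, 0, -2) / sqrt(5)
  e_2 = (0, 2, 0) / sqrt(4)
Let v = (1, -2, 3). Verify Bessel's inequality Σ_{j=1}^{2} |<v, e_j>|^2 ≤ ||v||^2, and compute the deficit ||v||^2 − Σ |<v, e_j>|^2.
Σ |<v, e_j>|^2 = 9; ||v||^2 = 14; deficit = 5

Write each e_j = u_j / sqrt(<u_j, u_j>) where u_j is the displayed integer vector. Then <v, e_j> = <v, u_j> / sqrt(<u_j, u_j>), so |<v, e_j>|^2 = <v, u_j>^2 / <u_j, u_j>.
Coefficients: <v, e_1> = -5/sqrt(5), <v, e_2> = -4/sqrt(4).
Square and sum: Σ |<v, e_j>|^2 = 9.
Compute ||v||^2 = v·v = 14.
Deficit = 14 − 9 = 5 ≥ 0, confirming Bessel's inequality. (The deficit equals ||v − Σ <v,e_j> e_j||^2, the squared distance from v to span{e_j}.)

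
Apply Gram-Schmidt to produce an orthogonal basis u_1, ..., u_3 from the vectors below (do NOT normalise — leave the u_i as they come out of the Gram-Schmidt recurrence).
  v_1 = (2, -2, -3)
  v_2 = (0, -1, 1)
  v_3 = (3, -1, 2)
Orthogonal basis:
  u_1 = (2, -2, -3)
  u_2 = (2/17, -19/17, 14/17)
  u_3 = (85/33, 34/33, 34/33)

Apply the Gram-Schmidt recurrence
  u_1 = v_1
  u_i = v_i − Σ_{j<i} ((v_i · u_j) / (u_j · u_j)) · u_j.

Step by step this gives:
  u_1 = (2, -2, -3)
  u_2 = (2/17, -19/17, 14/17)
  u_3 = (85/33, 34/33, 34/33)

Orthogonality check:
  u_2 · u_1 = 0 (should be 0)
  u_3 · u_1 = 0 (should be 0)
  u_3 · u_2 = 0 (should be 0)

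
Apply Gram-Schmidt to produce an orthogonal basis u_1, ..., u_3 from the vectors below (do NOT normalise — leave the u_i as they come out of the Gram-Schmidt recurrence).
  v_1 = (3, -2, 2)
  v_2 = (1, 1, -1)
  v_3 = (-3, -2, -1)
Orthogonal basis:
  u_1 = (3, -2, 2)
  u_2 = (20/17, 15/17, -15/17)
  u_3 = (0, -3/2, -3/2)

Apply the Gram-Schmidt recurrence
  u_1 = v_1
  u_i = v_i − Σ_{j<i} ((v_i · u_j) / (u_j · u_j)) · u_j.

Step by step this gives:
  u_1 = (3, -2, 2)
  u_2 = (20/17, 15/17, -15/17)
  u_3 = (0, -3/2, -3/2)

Orthogonality check:
  u_2 · u_1 = 0 (should be 0)
  u_3 · u_1 = 0 (should be 0)
  u_3 · u_2 = 0 (should be 0)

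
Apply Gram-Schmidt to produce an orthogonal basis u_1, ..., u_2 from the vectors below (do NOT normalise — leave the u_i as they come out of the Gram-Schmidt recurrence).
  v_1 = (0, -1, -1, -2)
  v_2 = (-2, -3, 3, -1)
Orthogonal basis:
  u_1 = (0, -1, -1, -2)
  u_2 = (-2, -8/3, 10/3, -1/3)

Apply the Gram-Schmidt recurrence
  u_1 = v_1
  u_i = v_i − Σ_{j<i} ((v_i · u_j) / (u_j · u_j)) · u_j.

Step by step this gives:
  u_1 = (0, -1, -1, -2)
  u_2 = (-2, -8/3, 10/3, -1/3)

Orthogonality check:
  u_2 · u_1 = 0 (should be 0)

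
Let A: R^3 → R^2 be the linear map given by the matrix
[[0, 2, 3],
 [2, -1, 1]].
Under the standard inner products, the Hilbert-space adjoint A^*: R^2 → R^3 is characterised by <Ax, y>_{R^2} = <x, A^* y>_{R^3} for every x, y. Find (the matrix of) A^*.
A^* = A^T =
[[0, 2],
 [2, -1],
 [3, 1]]

For real matrices with standard dot products, the defining identity <Ax, y> = <x, A^* y> gives (Ax)^T y = x^T (A^*) y, i.e. x^T A^T y = x^T (A^*) y. Since this holds for all x, y, we must have A^* = A^T. Therefore
A^* =
[[0, 2],
 [2, -1],
 [3, 1]].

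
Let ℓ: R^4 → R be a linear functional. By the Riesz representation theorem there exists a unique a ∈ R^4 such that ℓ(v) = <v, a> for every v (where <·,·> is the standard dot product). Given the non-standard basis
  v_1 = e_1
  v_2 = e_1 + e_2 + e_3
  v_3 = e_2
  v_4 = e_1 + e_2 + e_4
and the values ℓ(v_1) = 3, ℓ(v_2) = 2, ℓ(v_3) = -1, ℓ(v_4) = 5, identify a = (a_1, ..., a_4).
a = (3, -1, 0, 3)

Write a = (a_1, ..., a_4) in the standard basis. For each basis vector v_i, ℓ(v_i) = <v_i, a> is a linear equation in the a_j's. Collect the n equations into a matrix system V a = ℓ, where row i of V is v_i (expressed in the standard basis). Since V is invertible (lower-triangular with 1s on the diagonal, up to permutation), solve by back-substitution:
  V =
[[1, 0, 0, 0],
 [1, 1, 1, 0],
 [0, 1, 0, 0],
 [1, 1, 0, 1]]
  V a = (3, 2, -1, 5)
Solving gives a = (3, -1, 0, 3).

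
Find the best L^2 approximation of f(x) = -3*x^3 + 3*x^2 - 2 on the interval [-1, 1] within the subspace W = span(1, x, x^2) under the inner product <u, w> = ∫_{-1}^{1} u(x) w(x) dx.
g(x) = 3*x^2 - 9*x/5 - 2

The best approximation g ∈ W is the orthogonal projection of f onto W. Writing g = a_0 + a_1 x + a_2 x^2, the coefficients solve the normal equations G · a = b where
  G_{ij} = <φ_i, φ_j> and b_i = <f, φ_i>, with φ_0 = 1, φ_1 = x, φ_2 = x^2.
G =
  [2, 0, 2/3]
  [0, 2/3, 0]
  [2/3, 0, 2/5],
b = (-2, -6/5, -2/15).
Solving gives a_0 = -2, a_1 = -9/5, a_2 = 3, so
  g(x) = 3*x^2 - 9*x/5 - 2.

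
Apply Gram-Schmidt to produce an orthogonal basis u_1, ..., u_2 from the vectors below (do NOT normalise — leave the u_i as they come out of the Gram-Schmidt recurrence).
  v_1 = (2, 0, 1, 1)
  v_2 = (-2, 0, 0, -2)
Orthogonal basis:
  u_1 = (2, 0, 1, 1)
  u_2 = (0, 0, 1, -1)

Apply the Gram-Schmidt recurrence
  u_1 = v_1
  u_i = v_i − Σ_{j<i} ((v_i · u_j) / (u_j · u_j)) · u_j.

Step by step this gives:
  u_1 = (2, 0, 1, 1)
  u_2 = (0, 0, 1, -1)

Orthogonality check:
  u_2 · u_1 = 0 (should be 0)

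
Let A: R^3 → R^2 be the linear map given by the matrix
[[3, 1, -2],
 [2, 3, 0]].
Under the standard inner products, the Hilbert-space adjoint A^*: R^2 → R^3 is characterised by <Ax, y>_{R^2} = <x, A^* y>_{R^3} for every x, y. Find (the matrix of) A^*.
A^* = A^T =
[[3, 2],
 [1, 3],
 [-2, 0]]

For real matrices with standard dot products, the defining identity <Ax, y> = <x, A^* y> gives (Ax)^T y = x^T (A^*) y, i.e. x^T A^T y = x^T (A^*) y. Since this holds for all x, y, we must have A^* = A^T. Therefore
A^* =
[[3, 2],
 [1, 3],
 [-2, 0]].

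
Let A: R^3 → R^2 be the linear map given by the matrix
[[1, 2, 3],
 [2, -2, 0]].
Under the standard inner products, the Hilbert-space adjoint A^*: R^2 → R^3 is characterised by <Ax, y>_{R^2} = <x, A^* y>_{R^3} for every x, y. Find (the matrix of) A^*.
A^* = A^T =
[[1, 2],
 [2, -2],
 [3, 0]]

For real matrices with standard dot products, the defining identity <Ax, y> = <x, A^* y> gives (Ax)^T y = x^T (A^*) y, i.e. x^T A^T y = x^T (A^*) y. Since this holds for all x, y, we must have A^* = A^T. Therefore
A^* =
[[1, 2],
 [2, -2],
 [3, 0]].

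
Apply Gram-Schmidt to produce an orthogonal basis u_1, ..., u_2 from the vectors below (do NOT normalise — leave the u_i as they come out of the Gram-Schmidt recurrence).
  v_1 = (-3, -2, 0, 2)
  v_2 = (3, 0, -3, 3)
Orthogonal basis:
  u_1 = (-3, -2, 0, 2)
  u_2 = (42/17, -6/17, -3, 57/17)

Apply the Gram-Schmidt recurrence
  u_1 = v_1
  u_i = v_i − Σ_{j<i} ((v_i · u_j) / (u_j · u_j)) · u_j.

Step by step this gives:
  u_1 = (-3, -2, 0, 2)
  u_2 = (42/17, -6/17, -3, 57/17)

Orthogonality check:
  u_2 · u_1 = 0 (should be 0)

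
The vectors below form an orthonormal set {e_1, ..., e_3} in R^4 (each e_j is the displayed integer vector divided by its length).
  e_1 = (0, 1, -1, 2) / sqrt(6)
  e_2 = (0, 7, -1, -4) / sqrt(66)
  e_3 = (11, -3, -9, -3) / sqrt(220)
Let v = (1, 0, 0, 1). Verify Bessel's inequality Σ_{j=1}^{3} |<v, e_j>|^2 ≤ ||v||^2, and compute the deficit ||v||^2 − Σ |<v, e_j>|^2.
Σ |<v, e_j>|^2 = 6/5; ||v||^2 = 2; deficit = 4/5

Write each e_j = u_j / sqrt(<u_j, u_j>) where u_j is the displayed integer vector. Then <v, e_j> = <v, u_j> / sqrt(<u_j, u_j>), so |<v, e_j>|^2 = <v, u_j>^2 / <u_j, u_j>.
Coefficients: <v, e_1> = 2/sqrt(6), <v, e_2> = -4/sqrt(66), <v, e_3> = 8/sqrt(220).
Square and sum: Σ |<v, e_j>|^2 = 6/5.
Compute ||v||^2 = v·v = 2.
Deficit = 2 − 6/5 = 4/5 ≥ 0, confirming Bessel's inequality. (The deficit equals ||v − Σ <v,e_j> e_j||^2, the squared distance from v to span{e_j}.)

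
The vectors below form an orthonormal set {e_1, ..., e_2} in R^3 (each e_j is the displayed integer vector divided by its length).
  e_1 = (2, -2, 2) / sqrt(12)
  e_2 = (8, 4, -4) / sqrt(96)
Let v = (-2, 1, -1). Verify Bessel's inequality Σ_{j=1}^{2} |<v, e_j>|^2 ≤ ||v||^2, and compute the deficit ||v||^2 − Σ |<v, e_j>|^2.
Σ |<v, e_j>|^2 = 6; ||v||^2 = 6; deficit = 0

Write each e_j = u_j / sqrt(<u_j, u_j>) where u_j is the displayed integer vector. Then <v, e_j> = <v, u_j> / sqrt(<u_j, u_j>), so |<v, e_j>|^2 = <v, u_j>^2 / <u_j, u_j>.
Coefficients: <v, e_1> = -8/sqrt(12), <v, e_2> = -8/sqrt(96).
Square and sum: Σ |<v, e_j>|^2 = 6.
Compute ||v||^2 = v·v = 6.
Deficit = 6 − 6 = 0 ≥ 0, confirming Bessel's inequality. (The deficit equals ||v − Σ <v,e_j> e_j||^2, the squared distance from v to span{e_j}.)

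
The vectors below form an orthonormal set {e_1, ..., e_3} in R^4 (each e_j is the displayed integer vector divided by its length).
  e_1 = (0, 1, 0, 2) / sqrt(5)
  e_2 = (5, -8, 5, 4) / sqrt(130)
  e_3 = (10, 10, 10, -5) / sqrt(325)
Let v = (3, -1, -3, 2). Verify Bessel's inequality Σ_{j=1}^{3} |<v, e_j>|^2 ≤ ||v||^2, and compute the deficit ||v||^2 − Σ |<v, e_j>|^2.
Σ |<v, e_j>|^2 = 5; ||v||^2 = 23; deficit = 18

Write each e_j = u_j / sqrt(<u_j, u_j>) where u_j is the displayed integer vector. Then <v, e_j> = <v, u_j> / sqrt(<u_j, u_j>), so |<v, e_j>|^2 = <v, u_j>^2 / <u_j, u_j>.
Coefficients: <v, e_1> = 3/sqrt(5), <v, e_2> = 16/sqrt(130), <v, e_3> = -20/sqrt(325).
Square and sum: Σ |<v, e_j>|^2 = 5.
Compute ||v||^2 = v·v = 23.
Deficit = 23 − 5 = 18 ≥ 0, confirming Bessel's inequality. (The deficit equals ||v − Σ <v,e_j> e_j||^2, the squared distance from v to span{e_j}.)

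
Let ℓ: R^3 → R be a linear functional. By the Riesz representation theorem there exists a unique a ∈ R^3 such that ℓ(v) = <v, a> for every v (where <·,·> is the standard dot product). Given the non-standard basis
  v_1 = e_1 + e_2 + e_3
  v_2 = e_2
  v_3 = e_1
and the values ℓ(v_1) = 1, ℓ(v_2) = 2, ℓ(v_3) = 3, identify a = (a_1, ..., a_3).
a = (3, 2, -4)

Write a = (a_1, ..., a_3) in the standard basis. For each basis vector v_i, ℓ(v_i) = <v_i, a> is a linear equation in the a_j's. Collect the n equations into a matrix system V a = ℓ, where row i of V is v_i (expressed in the standard basis). Since V is invertible (lower-triangular with 1s on the diagonal, up to permutation), solve by back-substitution:
  V =
[[1, 1, 1],
 [0, 1, 0],
 [1, 0, 0]]
  V a = (1, 2, 3)
Solving gives a = (3, 2, -4).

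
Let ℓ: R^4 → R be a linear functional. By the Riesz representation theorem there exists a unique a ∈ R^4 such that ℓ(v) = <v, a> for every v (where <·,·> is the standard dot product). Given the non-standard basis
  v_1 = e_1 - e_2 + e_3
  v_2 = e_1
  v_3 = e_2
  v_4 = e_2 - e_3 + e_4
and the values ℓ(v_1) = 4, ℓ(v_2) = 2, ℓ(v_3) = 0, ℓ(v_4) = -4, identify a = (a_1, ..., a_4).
a = (2, 0, 2, -2)

Write a = (a_1, ..., a_4) in the standard basis. For each basis vector v_i, ℓ(v_i) = <v_i, a> is a linear equation in the a_j's. Collect the n equations into a matrix system V a = ℓ, where row i of V is v_i (expressed in the standard basis). Since V is invertible (lower-triangular with 1s on the diagonal, up to permutation), solve by back-substitution:
  V =
[[1, -1, 1, 0],
 [1, 0, 0, 0],
 [0, 1, 0, 0],
 [0, 1, -1, 1]]
  V a = (4, 2, 0, -4)
Solving gives a = (2, 0, 2, -2).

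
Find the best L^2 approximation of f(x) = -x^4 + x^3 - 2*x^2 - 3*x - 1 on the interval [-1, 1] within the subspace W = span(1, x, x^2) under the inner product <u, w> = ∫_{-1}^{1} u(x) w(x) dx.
g(x) = -20*x^2/7 - 12*x/5 - 32/35

The best approximation g ∈ W is the orthogonal projection of f onto W. Writing g = a_0 + a_1 x + a_2 x^2, the coefficients solve the normal equations G · a = b where
  G_{ij} = <φ_i, φ_j> and b_i = <f, φ_i>, with φ_0 = 1, φ_1 = x, φ_2 = x^2.
G =
  [2, 0, 2/3]
  [0, 2/3, 0]
  [2/3, 0, 2/5],
b = (-56/15, -8/5, -184/105).
Solving gives a_0 = -32/35, a_1 = -12/5, a_2 = -20/7, so
  g(x) = -20*x^2/7 - 12*x/5 - 32/35.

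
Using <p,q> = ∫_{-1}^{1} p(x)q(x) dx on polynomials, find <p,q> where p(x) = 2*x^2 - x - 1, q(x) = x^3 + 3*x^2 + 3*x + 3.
<p,q> = -4

Expand the product: p(x)·q(x) = 2*x^5 + 5*x^4 + 2*x^3 - 6*x - 3.
∫_{-1}^{1} of each monomial x^k gives [2/(k+1) if k even, 0 if k odd]. Integrating term-by-term (or equivalently evaluating the antiderivative F(x) = x^6/3 + x^5 + x^4/2 - 3*x^2 - 3*x at the endpoints):
  F(1) − F(−1) = -25/6 − (-1/6) = -4.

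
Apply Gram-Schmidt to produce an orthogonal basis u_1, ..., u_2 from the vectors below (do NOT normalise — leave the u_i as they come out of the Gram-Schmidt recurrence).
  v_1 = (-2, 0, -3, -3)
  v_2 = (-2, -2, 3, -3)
Orthogonal basis:
  u_1 = (-2, 0, -3, -3)
  u_2 = (-18/11, -2, 39/11, -27/11)

Apply the Gram-Schmidt recurrence
  u_1 = v_1
  u_i = v_i − Σ_{j<i} ((v_i · u_j) / (u_j · u_j)) · u_j.

Step by step this gives:
  u_1 = (-2, 0, -3, -3)
  u_2 = (-18/11, -2, 39/11, -27/11)

Orthogonality check:
  u_2 · u_1 = 0 (should be 0)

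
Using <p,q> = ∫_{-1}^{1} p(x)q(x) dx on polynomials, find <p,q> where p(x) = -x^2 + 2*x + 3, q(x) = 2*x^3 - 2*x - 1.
<p,q> = -32/5

Expand the product: p(x)·q(x) = -2*x^5 + 4*x^4 + 8*x^3 - 3*x^2 - 8*x - 3.
∫_{-1}^{1} of each monomial x^k gives [2/(k+1) if k even, 0 if k odd]. Integrating term-by-term (or equivalently evaluating the antiderivative F(x) = -x^6/3 + 4*x^5/5 + 2*x^4 - x^3 - 4*x^2 - 3*x at the endpoints):
  F(1) − F(−1) = -83/15 − (13/15) = -32/5.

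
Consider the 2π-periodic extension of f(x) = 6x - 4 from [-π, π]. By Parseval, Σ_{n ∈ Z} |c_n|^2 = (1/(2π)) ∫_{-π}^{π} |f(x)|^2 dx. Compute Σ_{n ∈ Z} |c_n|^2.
Σ |c_n|^2 = 12π^2 + 16

Expand and integrate term by term over [-π, π]:
  ∫ (6x)^2 dx = 36·(2π^3/3); ∫ 2·6·(-4)·x dx = 0 (odd integrand); ∫ (-4)^2 dx = 16·2π.
So (1/(2π)) ∫_{-π}^{π} (6x - 4)^2 dx = 36π^2/3 + 16 = 12π^2 + 16.
Parseval ⇒ Σ |c_n|^2 = 12π^2 + 16.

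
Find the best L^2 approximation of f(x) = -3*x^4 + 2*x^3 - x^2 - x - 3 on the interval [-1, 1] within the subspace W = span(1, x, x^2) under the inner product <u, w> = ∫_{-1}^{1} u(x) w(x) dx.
g(x) = -25*x^2/7 + x/5 - 96/35

The best approximation g ∈ W is the orthogonal projection of f onto W. Writing g = a_0 + a_1 x + a_2 x^2, the coefficients solve the normal equations G · a = b where
  G_{ij} = <φ_i, φ_j> and b_i = <f, φ_i>, with φ_0 = 1, φ_1 = x, φ_2 = x^2.
G =
  [2, 0, 2/3]
  [0, 2/3, 0]
  [2/3, 0, 2/5],
b = (-118/15, 2/15, -114/35).
Solving gives a_0 = -96/35, a_1 = 1/5, a_2 = -25/7, so
  g(x) = -25*x^2/7 + x/5 - 96/35.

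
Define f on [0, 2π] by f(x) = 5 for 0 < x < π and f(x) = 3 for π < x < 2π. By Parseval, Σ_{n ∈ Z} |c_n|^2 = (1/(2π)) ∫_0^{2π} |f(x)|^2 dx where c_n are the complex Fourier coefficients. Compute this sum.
Σ |c_n|^2 = 17

Parseval equates the L^2 energy of f (normalised by 1/(2π)) with the ℓ^2 sum of its Fourier coefficients: (1/(2π)) ∫_0^{2π} |f|^2 = Σ |c_n|^2.
Compute the left side: (1/(2π)) [∫_0^π 5^2 dx + ∫_π^{2π} 3^2 dx] = (1/(2π)) · (25π + 9π) = (25 + 9)/2 = 17.
So Σ_{n ∈ Z} |c_n|^2 = 17.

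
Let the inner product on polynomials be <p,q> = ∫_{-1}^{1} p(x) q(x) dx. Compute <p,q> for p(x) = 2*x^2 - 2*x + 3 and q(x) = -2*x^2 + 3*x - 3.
<p,q> = -158/5

Expand the product: p(x)·q(x) = -4*x^4 + 10*x^3 - 18*x^2 + 15*x - 9.
∫_{-1}^{1} of each monomial x^k gives [2/(k+1) if k even, 0 if k odd]. Integrating term-by-term (or equivalently evaluating the antiderivative F(x) = -4*x^5/5 + 5*x^4/2 - 6*x^3 + 15*x^2/2 - 9*x at the endpoints):
  F(1) − F(−1) = -29/5 − (129/5) = -158/5.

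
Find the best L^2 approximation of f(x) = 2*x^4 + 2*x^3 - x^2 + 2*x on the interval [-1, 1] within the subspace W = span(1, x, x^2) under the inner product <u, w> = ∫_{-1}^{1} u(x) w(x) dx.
g(x) = 5*x^2/7 + 16*x/5 - 6/35

The best approximation g ∈ W is the orthogonal projection of f onto W. Writing g = a_0 + a_1 x + a_2 x^2, the coefficients solve the normal equations G · a = b where
  G_{ij} = <φ_i, φ_j> and b_i = <f, φ_i>, with φ_0 = 1, φ_1 = x, φ_2 = x^2.
G =
  [2, 0, 2/3]
  [0, 2/3, 0]
  [2/3, 0, 2/5],
b = (2/15, 32/15, 6/35).
Solving gives a_0 = -6/35, a_1 = 16/5, a_2 = 5/7, so
  g(x) = 5*x^2/7 + 16*x/5 - 6/35.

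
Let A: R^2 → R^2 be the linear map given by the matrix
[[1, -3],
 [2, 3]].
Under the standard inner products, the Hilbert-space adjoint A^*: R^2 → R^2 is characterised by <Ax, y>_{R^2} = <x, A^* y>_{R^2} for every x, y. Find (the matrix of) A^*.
A^* = A^T =
[[1, 2],
 [-3, 3]]

For real matrices with standard dot products, the defining identity <Ax, y> = <x, A^* y> gives (Ax)^T y = x^T (A^*) y, i.e. x^T A^T y = x^T (A^*) y. Since this holds for all x, y, we must have A^* = A^T. Therefore
A^* =
[[1, 2],
 [-3, 3]].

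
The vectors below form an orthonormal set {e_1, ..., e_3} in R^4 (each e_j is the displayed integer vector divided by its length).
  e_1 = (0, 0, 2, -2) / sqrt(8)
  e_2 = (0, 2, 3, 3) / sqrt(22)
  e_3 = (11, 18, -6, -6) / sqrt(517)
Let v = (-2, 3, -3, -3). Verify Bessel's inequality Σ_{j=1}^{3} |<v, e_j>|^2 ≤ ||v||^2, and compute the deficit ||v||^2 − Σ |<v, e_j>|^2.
Σ |<v, e_j>|^2 = 728/47; ||v||^2 = 31; deficit = 729/47

Write each e_j = u_j / sqrt(<u_j, u_j>) where u_j is the displayed integer vector. Then <v, e_j> = <v, u_j> / sqrt(<u_j, u_j>), so |<v, e_j>|^2 = <v, u_j>^2 / <u_j, u_j>.
Coefficients: <v, e_1> = 0/sqrt(8), <v, e_2> = -12/sqrt(22), <v, e_3> = 68/sqrt(517).
Square and sum: Σ |<v, e_j>|^2 = 728/47.
Compute ||v||^2 = v·v = 31.
Deficit = 31 − 728/47 = 729/47 ≥ 0, confirming Bessel's inequality. (The deficit equals ||v − Σ <v,e_j> e_j||^2, the squared distance from v to span{e_j}.)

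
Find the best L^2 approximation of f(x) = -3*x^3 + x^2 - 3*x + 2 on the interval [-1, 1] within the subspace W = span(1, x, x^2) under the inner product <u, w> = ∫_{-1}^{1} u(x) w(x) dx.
g(x) = x^2 - 24*x/5 + 2

The best approximation g ∈ W is the orthogonal projection of f onto W. Writing g = a_0 + a_1 x + a_2 x^2, the coefficients solve the normal equations G · a = b where
  G_{ij} = <φ_i, φ_j> and b_i = <f, φ_i>, with φ_0 = 1, φ_1 = x, φ_2 = x^2.
G =
  [2, 0, 2/3]
  [0, 2/3, 0]
  [2/3, 0, 2/5],
b = (14/3, -16/5, 26/15).
Solving gives a_0 = 2, a_1 = -24/5, a_2 = 1, so
  g(x) = x^2 - 24*x/5 + 2.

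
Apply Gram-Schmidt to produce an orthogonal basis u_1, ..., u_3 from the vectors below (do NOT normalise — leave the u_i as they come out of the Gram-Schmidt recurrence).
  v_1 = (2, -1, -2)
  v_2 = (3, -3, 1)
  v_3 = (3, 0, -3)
Orthogonal basis:
  u_1 = (2, -1, -2)
  u_2 = (13/9, -20/9, 23/9)
  u_3 = (42/61, 48/61, 18/61)

Apply the Gram-Schmidt recurrence
  u_1 = v_1
  u_i = v_i − Σ_{j<i} ((v_i · u_j) / (u_j · u_j)) · u_j.

Step by step this gives:
  u_1 = (2, -1, -2)
  u_2 = (13/9, -20/9, 23/9)
  u_3 = (42/61, 48/61, 18/61)

Orthogonality check:
  u_2 · u_1 = 0 (should be 0)
  u_3 · u_1 = 0 (should be 0)
  u_3 · u_2 = 0 (should be 0)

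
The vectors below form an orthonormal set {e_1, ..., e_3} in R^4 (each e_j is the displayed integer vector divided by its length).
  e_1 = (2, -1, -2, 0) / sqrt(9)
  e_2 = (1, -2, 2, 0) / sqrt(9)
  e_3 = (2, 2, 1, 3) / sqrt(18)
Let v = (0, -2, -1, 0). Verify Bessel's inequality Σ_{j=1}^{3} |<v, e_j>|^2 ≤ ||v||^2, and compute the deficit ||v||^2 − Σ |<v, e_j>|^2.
Σ |<v, e_j>|^2 = 65/18; ||v||^2 = 5; deficit = 25/18

Write each e_j = u_j / sqrt(<u_j, u_j>) where u_j is the displayed integer vector. Then <v, e_j> = <v, u_j> / sqrt(<u_j, u_j>), so |<v, e_j>|^2 = <v, u_j>^2 / <u_j, u_j>.
Coefficients: <v, e_1> = 4/sqrt(9), <v, e_2> = 2/sqrt(9), <v, e_3> = -5/sqrt(18).
Square and sum: Σ |<v, e_j>|^2 = 65/18.
Compute ||v||^2 = v·v = 5.
Deficit = 5 − 65/18 = 25/18 ≥ 0, confirming Bessel's inequality. (The deficit equals ||v − Σ <v,e_j> e_j||^2, the squared distance from v to span{e_j}.)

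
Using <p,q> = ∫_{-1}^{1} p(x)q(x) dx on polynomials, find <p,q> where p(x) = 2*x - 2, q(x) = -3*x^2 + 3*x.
<p,q> = 8

Expand the product: p(x)·q(x) = -6*x^3 + 12*x^2 - 6*x.
∫_{-1}^{1} of each monomial x^k gives [2/(k+1) if k even, 0 if k odd]. Integrating term-by-term (or equivalently evaluating the antiderivative F(x) = -3*x^4/2 + 4*x^3 - 3*x^2 at the endpoints):
  F(1) − F(−1) = -1/2 − (-17/2) = 8.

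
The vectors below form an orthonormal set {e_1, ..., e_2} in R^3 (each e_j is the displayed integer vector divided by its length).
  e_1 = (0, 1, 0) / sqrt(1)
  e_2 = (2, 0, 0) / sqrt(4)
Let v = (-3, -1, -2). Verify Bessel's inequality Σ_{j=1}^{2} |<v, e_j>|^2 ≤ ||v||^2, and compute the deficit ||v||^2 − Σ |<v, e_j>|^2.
Σ |<v, e_j>|^2 = 10; ||v||^2 = 14; deficit = 4

Write each e_j = u_j / sqrt(<u_j, u_j>) where u_j is the displayed integer vector. Then <v, e_j> = <v, u_j> / sqrt(<u_j, u_j>), so |<v, e_j>|^2 = <v, u_j>^2 / <u_j, u_j>.
Coefficients: <v, e_1> = -1/sqrt(1), <v, e_2> = -6/sqrt(4).
Square and sum: Σ |<v, e_j>|^2 = 10.
Compute ||v||^2 = v·v = 14.
Deficit = 14 − 10 = 4 ≥ 0, confirming Bessel's inequality. (The deficit equals ||v − Σ <v,e_j> e_j||^2, the squared distance from v to span{e_j}.)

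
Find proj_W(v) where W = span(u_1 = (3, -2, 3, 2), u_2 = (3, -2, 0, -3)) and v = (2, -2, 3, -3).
proj_W(v) = (1668/523, -1112/523, 459/523, -903/523)

Set up U = [u_1 | ... | u_2] ∈ R^(4×2). The projector onto W = col(U) is P = U (U^T U)^(-1) U^T.
Compute U^T U =
  [26, 7]
  [7, 22],
and U^T v = (13, 19).
Solve U^T U · c = U^T v for the coefficients: c = (153/523, 403/523). The projection is proj_W(v) = U c.
Check: (v - proj_W(v)) · u_1 = 0  (should be 0).
Check: (v - proj_W(v)) · u_2 = 0  (should be 0).
Result: proj_W(v) = (1668/523, -1112/523, 459/523, -903/523).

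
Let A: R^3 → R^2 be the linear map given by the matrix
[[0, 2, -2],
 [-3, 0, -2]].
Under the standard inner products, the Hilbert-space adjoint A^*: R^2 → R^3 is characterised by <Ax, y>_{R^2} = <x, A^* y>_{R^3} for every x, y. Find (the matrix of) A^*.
A^* = A^T =
[[0, -3],
 [2, 0],
 [-2, -2]]

For real matrices with standard dot products, the defining identity <Ax, y> = <x, A^* y> gives (Ax)^T y = x^T (A^*) y, i.e. x^T A^T y = x^T (A^*) y. Since this holds for all x, y, we must have A^* = A^T. Therefore
A^* =
[[0, -3],
 [2, 0],
 [-2, -2]].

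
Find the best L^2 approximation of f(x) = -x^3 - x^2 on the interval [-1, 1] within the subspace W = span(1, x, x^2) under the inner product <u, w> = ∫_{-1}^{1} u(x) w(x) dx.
g(x) = -x^2 - 3*x/5

The best approximation g ∈ W is the orthogonal projection of f onto W. Writing g = a_0 + a_1 x + a_2 x^2, the coefficients solve the normal equations G · a = b where
  G_{ij} = <φ_i, φ_j> and b_i = <f, φ_i>, with φ_0 = 1, φ_1 = x, φ_2 = x^2.
G =
  [2, 0, 2/3]
  [0, 2/3, 0]
  [2/3, 0, 2/5],
b = (-2/3, -2/5, -2/5).
Solving gives a_0 = 0, a_1 = -3/5, a_2 = -1, so
  g(x) = -x^2 - 3*x/5.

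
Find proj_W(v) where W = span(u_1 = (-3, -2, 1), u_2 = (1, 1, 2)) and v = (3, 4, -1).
proj_W(v) = (59/15, 202/75, -61/75)

Set up U = [u_1 | ... | u_2] ∈ R^(3×2). The projector onto W = col(U) is P = U (U^T U)^(-1) U^T.
Compute U^T U =
  [14, -3]
  [-3, 6],
and U^T v = (-18, 5).
Solve U^T U · c = U^T v for the coefficients: c = (-31/25, 16/75). The projection is proj_W(v) = U c.
Check: (v - proj_W(v)) · u_1 = 0  (should be 0).
Check: (v - proj_W(v)) · u_2 = 0  (should be 0).
Result: proj_W(v) = (59/15, 202/75, -61/75).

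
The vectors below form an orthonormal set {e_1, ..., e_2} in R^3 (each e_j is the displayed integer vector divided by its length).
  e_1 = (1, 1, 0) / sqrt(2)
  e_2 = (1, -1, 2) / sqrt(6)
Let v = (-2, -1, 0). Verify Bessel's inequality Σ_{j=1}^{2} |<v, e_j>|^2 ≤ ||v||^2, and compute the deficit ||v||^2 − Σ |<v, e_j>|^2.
Σ |<v, e_j>|^2 = 14/3; ||v||^2 = 5; deficit = 1/3

Write each e_j = u_j / sqrt(<u_j, u_j>) where u_j is the displayed integer vector. Then <v, e_j> = <v, u_j> / sqrt(<u_j, u_j>), so |<v, e_j>|^2 = <v, u_j>^2 / <u_j, u_j>.
Coefficients: <v, e_1> = -3/sqrt(2), <v, e_2> = -1/sqrt(6).
Square and sum: Σ |<v, e_j>|^2 = 14/3.
Compute ||v||^2 = v·v = 5.
Deficit = 5 − 14/3 = 1/3 ≥ 0, confirming Bessel's inequality. (The deficit equals ||v − Σ <v,e_j> e_j||^2, the squared distance from v to span{e_j}.)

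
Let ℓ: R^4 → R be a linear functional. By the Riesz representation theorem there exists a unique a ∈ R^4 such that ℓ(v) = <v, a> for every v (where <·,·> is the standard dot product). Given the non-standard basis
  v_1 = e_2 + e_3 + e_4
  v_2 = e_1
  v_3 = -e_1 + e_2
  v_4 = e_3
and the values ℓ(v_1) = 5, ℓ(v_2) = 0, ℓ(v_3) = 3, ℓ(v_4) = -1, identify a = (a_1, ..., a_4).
a = (0, 3, -1, 3)

Write a = (a_1, ..., a_4) in the standard basis. For each basis vector v_i, ℓ(v_i) = <v_i, a> is a linear equation in the a_j's. Collect the n equations into a matrix system V a = ℓ, where row i of V is v_i (expressed in the standard basis). Since V is invertible (lower-triangular with 1s on the diagonal, up to permutation), solve by back-substitution:
  V =
[[0, 1, 1, 1],
 [1, 0, 0, 0],
 [-1, 1, 0, 0],
 [0, 0, 1, 0]]
  V a = (5, 0, 3, -1)
Solving gives a = (0, 3, -1, 3).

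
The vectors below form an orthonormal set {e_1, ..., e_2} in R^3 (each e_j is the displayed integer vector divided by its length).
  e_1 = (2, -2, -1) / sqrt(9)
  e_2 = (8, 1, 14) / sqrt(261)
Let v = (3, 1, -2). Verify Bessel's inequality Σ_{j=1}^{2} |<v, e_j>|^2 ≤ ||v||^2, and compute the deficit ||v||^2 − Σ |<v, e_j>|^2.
Σ |<v, e_j>|^2 = 117/29; ||v||^2 = 14; deficit = 289/29

Write each e_j = u_j / sqrt(<u_j, u_j>) where u_j is the displayed integer vector. Then <v, e_j> = <v, u_j> / sqrt(<u_j, u_j>), so |<v, e_j>|^2 = <v, u_j>^2 / <u_j, u_j>.
Coefficients: <v, e_1> = 6/sqrt(9), <v, e_2> = -3/sqrt(261).
Square and sum: Σ |<v, e_j>|^2 = 117/29.
Compute ||v||^2 = v·v = 14.
Deficit = 14 − 117/29 = 289/29 ≥ 0, confirming Bessel's inequality. (The deficit equals ||v − Σ <v,e_j> e_j||^2, the squared distance from v to span{e_j}.)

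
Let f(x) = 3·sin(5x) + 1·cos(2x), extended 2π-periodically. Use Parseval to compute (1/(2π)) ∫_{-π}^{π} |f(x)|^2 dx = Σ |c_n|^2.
Σ |c_n|^2 = 5

Expand |f|^2 and use orthogonality of {sin(nx), cos(mx)} on [-π, π]:
  ∫_{-π}^{π} sin(nx)^2 dx = π, ∫ cos(mx)^2 dx = π, and cross terms integrate to 0.
So ∫_{-π}^{π} f(x)^2 dx = 3^2 · π + 1^2 · π = (9 + 1)π.
Divide by 2π: (9 + 1)/2 = 5.
By Parseval, this equals Σ |c_n|^2.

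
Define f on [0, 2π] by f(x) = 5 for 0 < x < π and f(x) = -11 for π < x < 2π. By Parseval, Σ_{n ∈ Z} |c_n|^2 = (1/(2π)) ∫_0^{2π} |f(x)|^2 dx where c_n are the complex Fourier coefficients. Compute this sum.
Σ |c_n|^2 = 73

Parseval equates the L^2 energy of f (normalised by 1/(2π)) with the ℓ^2 sum of its Fourier coefficients: (1/(2π)) ∫_0^{2π} |f|^2 = Σ |c_n|^2.
Compute the left side: (1/(2π)) [∫_0^π 5^2 dx + ∫_π^{2π} (-11)^2 dx] = (1/(2π)) · (25π + 121π) = (25 + 121)/2 = 73.
So Σ_{n ∈ Z} |c_n|^2 = 73.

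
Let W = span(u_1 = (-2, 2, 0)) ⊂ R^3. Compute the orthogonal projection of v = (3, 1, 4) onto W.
proj_W(v) = (1, -1, 0)

Set up U = [u_1 | ... | u_1] ∈ R^(3×1). The projector onto W = col(U) is P = U (U^T U)^(-1) U^T.
Compute U^T U =
  [8],
and U^T v = (-4).
Solve U^T U · c = U^T v for the coefficients: c = (-1/2). The projection is proj_W(v) = U c.
Check: (v - proj_W(v)) · u_1 = 0  (should be 0).
Result: proj_W(v) = (1, -1, 0).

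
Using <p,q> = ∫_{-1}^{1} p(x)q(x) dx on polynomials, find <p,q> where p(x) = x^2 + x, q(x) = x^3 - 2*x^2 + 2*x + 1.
<p,q> = 8/5

Expand the product: p(x)·q(x) = x^5 - x^4 + 3*x^2 + x.
∫_{-1}^{1} of each monomial x^k gives [2/(k+1) if k even, 0 if k odd]. Integrating term-by-term (or equivalently evaluating the antiderivative F(x) = x^6/6 - x^5/5 + x^3 + x^2/2 at the endpoints):
  F(1) − F(−1) = 22/15 − (-2/15) = 8/5.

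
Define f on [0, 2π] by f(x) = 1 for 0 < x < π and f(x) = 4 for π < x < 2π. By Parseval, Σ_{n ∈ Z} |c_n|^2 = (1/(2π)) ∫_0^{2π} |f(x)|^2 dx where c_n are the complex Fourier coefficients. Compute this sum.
Σ |c_n|^2 = 17/2

Parseval equates the L^2 energy of f (normalised by 1/(2π)) with the ℓ^2 sum of its Fourier coefficients: (1/(2π)) ∫_0^{2π} |f|^2 = Σ |c_n|^2.
Compute the left side: (1/(2π)) [∫_0^π 1^2 dx + ∫_π^{2π} 4^2 dx] = (1/(2π)) · (1π + 16π) = (1 + 16)/2 = 17/2.
So Σ_{n ∈ Z} |c_n|^2 = 17/2.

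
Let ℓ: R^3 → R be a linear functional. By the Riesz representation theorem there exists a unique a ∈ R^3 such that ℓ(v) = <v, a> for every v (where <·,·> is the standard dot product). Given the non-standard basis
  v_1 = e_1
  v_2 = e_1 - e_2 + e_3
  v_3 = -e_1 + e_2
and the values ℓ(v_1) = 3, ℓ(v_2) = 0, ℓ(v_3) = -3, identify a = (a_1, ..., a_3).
a = (3, 0, -3)

Write a = (a_1, ..., a_3) in the standard basis. For each basis vector v_i, ℓ(v_i) = <v_i, a> is a linear equation in the a_j's. Collect the n equations into a matrix system V a = ℓ, where row i of V is v_i (expressed in the standard basis). Since V is invertible (lower-triangular with 1s on the diagonal, up to permutation), solve by back-substitution:
  V =
[[1, 0, 0],
 [1, -1, 1],
 [-1, 1, 0]]
  V a = (3, 0, -3)
Solving gives a = (3, 0, -3).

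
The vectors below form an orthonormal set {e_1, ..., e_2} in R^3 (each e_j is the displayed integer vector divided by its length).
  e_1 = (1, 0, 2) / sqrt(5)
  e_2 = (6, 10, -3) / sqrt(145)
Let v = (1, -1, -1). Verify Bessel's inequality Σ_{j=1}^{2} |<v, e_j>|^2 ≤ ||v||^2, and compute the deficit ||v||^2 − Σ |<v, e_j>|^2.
Σ |<v, e_j>|^2 = 6/29; ||v||^2 = 3; deficit = 81/29

Write each e_j = u_j / sqrt(<u_j, u_j>) where u_j is the displayed integer vector. Then <v, e_j> = <v, u_j> / sqrt(<u_j, u_j>), so |<v, e_j>|^2 = <v, u_j>^2 / <u_j, u_j>.
Coefficients: <v, e_1> = -1/sqrt(5), <v, e_2> = -1/sqrt(145).
Square and sum: Σ |<v, e_j>|^2 = 6/29.
Compute ||v||^2 = v·v = 3.
Deficit = 3 − 6/29 = 81/29 ≥ 0, confirming Bessel's inequality. (The deficit equals ||v − Σ <v,e_j> e_j||^2, the squared distance from v to span{e_j}.)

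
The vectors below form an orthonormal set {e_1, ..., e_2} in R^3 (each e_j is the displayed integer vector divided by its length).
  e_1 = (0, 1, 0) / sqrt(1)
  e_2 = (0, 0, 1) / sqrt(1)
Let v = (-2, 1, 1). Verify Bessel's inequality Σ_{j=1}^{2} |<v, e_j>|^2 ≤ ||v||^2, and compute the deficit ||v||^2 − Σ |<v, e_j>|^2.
Σ |<v, e_j>|^2 = 2; ||v||^2 = 6; deficit = 4

Write each e_j = u_j / sqrt(<u_j, u_j>) where u_j is the displayed integer vector. Then <v, e_j> = <v, u_j> / sqrt(<u_j, u_j>), so |<v, e_j>|^2 = <v, u_j>^2 / <u_j, u_j>.
Coefficients: <v, e_1> = 1/sqrt(1), <v, e_2> = 1/sqrt(1).
Square and sum: Σ |<v, e_j>|^2 = 2.
Compute ||v||^2 = v·v = 6.
Deficit = 6 − 2 = 4 ≥ 0, confirming Bessel's inequality. (The deficit equals ||v − Σ <v,e_j> e_j||^2, the squared distance from v to span{e_j}.)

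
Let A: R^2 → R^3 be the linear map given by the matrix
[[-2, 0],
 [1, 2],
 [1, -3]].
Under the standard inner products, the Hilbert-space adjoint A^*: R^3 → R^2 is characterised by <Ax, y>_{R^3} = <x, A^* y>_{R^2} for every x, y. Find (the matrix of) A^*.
A^* = A^T =
[[-2, 1, 1],
 [0, 2, -3]]

For real matrices with standard dot products, the defining identity <Ax, y> = <x, A^* y> gives (Ax)^T y = x^T (A^*) y, i.e. x^T A^T y = x^T (A^*) y. Since this holds for all x, y, we must have A^* = A^T. Therefore
A^* =
[[-2, 1, 1],
 [0, 2, -3]].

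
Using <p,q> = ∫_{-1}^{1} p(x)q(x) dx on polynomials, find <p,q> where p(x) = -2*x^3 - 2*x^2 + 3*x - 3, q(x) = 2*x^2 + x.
<p,q> = -22/5

Expand the product: p(x)·q(x) = -4*x^5 - 6*x^4 + 4*x^3 - 3*x^2 - 3*x.
∫_{-1}^{1} of each monomial x^k gives [2/(k+1) if k even, 0 if k odd]. Integrating term-by-term (or equivalently evaluating the antiderivative F(x) = -2*x^6/3 - 6*x^5/5 + x^4 - x^3 - 3*x^2/2 at the endpoints):
  F(1) − F(−1) = -101/30 − (31/30) = -22/5.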